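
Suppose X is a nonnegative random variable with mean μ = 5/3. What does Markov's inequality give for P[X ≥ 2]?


μ = E[X] = 5/3, a = 2.
Markov: P[X ≥ 2] ≤ μ/a = (5/3)/2 = 5/6.
Numerically: ≈ 0.833.
(Since a = 2 > μ = 1.667, the bound 5/6 is < 1 and informative.)

P[X ≥ 2] ≤ 5/6 ≈ 0.833.


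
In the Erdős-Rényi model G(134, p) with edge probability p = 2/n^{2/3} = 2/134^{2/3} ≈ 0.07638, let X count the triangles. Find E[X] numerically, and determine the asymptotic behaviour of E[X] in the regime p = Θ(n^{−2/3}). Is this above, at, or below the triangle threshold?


Number of potential triangles: C(134, 3) = 392084.
Each occurs with probability p³ ≈ (0.07638)³ ≈ 4.455335e-04.
By linearity: E[X] = C(134, 3)·p³ ≈ 392084 · 4.455335e-04 ≈ 174.6866.
Since α = 2/3 < 1, p = c/n^{2/3} ≫ 1/n is above the triangle threshold p ~ 1/n. Asymptotically E[X] ~ (c³/6)·n^{3(1−α)} = (2³/6)·n^{1} → ∞; triangles are abundant w.h.p.

E[X] ≈ 174.6866; in regime p = Θ(1/n^{2/3}) E[X] diverges (above the triangle threshold p ~ 1/n).


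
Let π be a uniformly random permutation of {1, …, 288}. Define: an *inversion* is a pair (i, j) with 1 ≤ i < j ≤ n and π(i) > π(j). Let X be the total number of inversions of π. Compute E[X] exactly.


Write X = Σ X_I over the C(288, 2) = 41328 pairs i < j, with X_I the indicator of one inversion.
There are 41328 indicators.
For each fixed pair i < j, the values π(i) and π(j) are two distinct elements of {1, …, 288} in uniformly random order; by symmetry P[π(i) > π(j)] = 1/2.
By linearity: E[X] = 41328 · (1/2) = C(288, 2) · (1/2) = 41328/2 = 20664 ≈ 20664.000.

E[X] = 20664 = 20664.000.


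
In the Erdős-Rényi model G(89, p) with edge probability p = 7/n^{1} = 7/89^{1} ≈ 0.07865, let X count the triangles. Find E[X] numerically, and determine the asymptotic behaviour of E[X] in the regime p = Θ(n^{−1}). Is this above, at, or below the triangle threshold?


Number of potential triangles: C(89, 3) = 113564.
Each occurs with probability p³ ≈ (0.07865)³ ≈ 4.865462e-04.
By linearity: E[X] = C(89, 3)·p³ ≈ 113564 · 4.865462e-04 ≈ 55.2541.
Here α = 1, so p = 7/n is exactly at the triangle threshold p ~ 1/n. Asymptotically E[X] → c³/6 = 7³/6 = 343/6 ≈ 57.1667, a bounded constant. In this regime the triangle count is asymptotically Poisson(c³/6).

E[X] ≈ 55.2541; in regime p = Θ(1/n^{1}) E[X] stays bounded (at the triangle threshold p ~ 1/n).


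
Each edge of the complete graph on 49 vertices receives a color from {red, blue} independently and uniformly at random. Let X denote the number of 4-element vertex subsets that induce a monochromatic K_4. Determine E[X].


Let X = Σ_S X_S over the C(49, 4) = 211876 subsets S of size 4, where X_S = 1 if the K_4 on S is monochromatic.
For a fixed S, the K_4 on S has C(4, 2) = 6 edges. P[all 6 edges red] = (1/2)^6, and likewise for blue, so P[monochromatic] = 2·(1/2)^6 = 2^{1 − 6} = 1/32.
Summing: E[X] = C(49, 4) · 2^{1 − 6} = 211876 · 1/32 = 52969/8.
Numerically: E[X] ≈ 6621.125000.

E[X] = C(49,4)·2^(1−C(4,2)) = 52969/8 ≈ 6621.125000.


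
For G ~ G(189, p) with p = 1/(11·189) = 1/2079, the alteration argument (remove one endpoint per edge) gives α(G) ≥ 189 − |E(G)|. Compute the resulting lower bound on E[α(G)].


E[|E(G)|] = C(189, 2)·p = 17766 · (1/2079) = 94/11.
E[α(G)] ≥ n − E[|E(G)|] = 189 − 94/11 = 1985/11.
Numerically: ≈ 180.45455.
(This is only a lower bound; the true E[α(G)] may be larger.)

E[α(G)] ≥ 1985/11 ≈ 180.45455.


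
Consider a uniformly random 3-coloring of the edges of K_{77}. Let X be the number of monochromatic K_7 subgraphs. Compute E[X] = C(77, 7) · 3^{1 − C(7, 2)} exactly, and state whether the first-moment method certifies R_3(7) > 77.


E[X] = C(77, 7) · 3^{1 − 21} = 2404808340 · 3^{−20} = 2404808340/3486784401.
As a reduced fraction: E[X] = 801602780/1162261467 ≈ 0.6896923.
Is E[X] < 1? YES.
Since E[X] < 1, there exists a 3-coloring of K_{77} with no monochromatic K_7; hence R_3(7) > 77.

E[X] = 801602780/1162261467 ≈ 0.6896923; E[X] < 1, so R_3(7) > 77.


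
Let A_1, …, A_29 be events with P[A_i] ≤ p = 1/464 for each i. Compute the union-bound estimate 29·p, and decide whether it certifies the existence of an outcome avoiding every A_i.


Union bound: P[∪_{i=1}^{29} A_i] ≤ Σ_i P[A_i] ≤ 29·p = 29·(1/464) = 1/16.
Numerically: 1/16 ≈ 0.06250.
Is 1/16 < 1? YES.
Since P[∪ A_i] ≤ 1/16 < 1, the complement has P[∩ A_i^c] ≥ 1 − 1/16 = 15/16 > 0, so some outcome avoids every A_i.

29·p = 1/16 ≈ 0.06250; existence CERTIFIED by the union bound.


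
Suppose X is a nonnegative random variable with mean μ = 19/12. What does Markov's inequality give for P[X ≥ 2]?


μ = E[X] = 19/12, a = 2.
Markov: P[X ≥ 2] ≤ μ/a = (19/12)/2 = 19/24.
Numerically: ≈ 0.79167.
(Since a = 2 > μ = 1.58333, the bound 19/24 is < 1 and informative.)

P[X ≥ 2] ≤ 19/24 ≈ 0.79167.


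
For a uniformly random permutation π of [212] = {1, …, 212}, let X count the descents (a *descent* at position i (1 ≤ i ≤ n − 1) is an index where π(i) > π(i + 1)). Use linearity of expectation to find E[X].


Write X = Σ X_I over i = 1, …, 211, with X_I the indicator of one descent.
There are 211 indicators.
For each fixed i, the pair (π(i), π(i+1)) is a uniformly random ordered pair of distinct values from {1, …, 212}; by symmetry P[π(i) > π(i+1)] = 1/2.
By linearity: E[X] = 211 · (1/2) = (212 − 1) · (1/2) = 211/2 ≈ 105.500.

E[X] = 211/2 = 105.500.


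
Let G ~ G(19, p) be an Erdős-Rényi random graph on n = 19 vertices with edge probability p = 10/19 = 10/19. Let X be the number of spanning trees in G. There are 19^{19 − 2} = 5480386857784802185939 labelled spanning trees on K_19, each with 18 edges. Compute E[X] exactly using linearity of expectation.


K_19 has 19^{19 − 2} = 5480386857784802185939 labelled spanning trees.
For each such spanning tree H, let X_H = 1 if all 18 edges of H are present in G. Then P[X_H = 1] = p^{18} = (10/19)^{18} = 1000000000000000000/104127350297911241532841.
By linearity: E[X] = Σ_H E[X_H] = 5480386857784802185939 · p^{18} = 5480386857784802185939 · 1000000000000000000/104127350297911241532841 = 1000000000000000000/19.
Numerically: E[X] ≈ 5.2632e+16.

E[X] = 5480386857784802185939 · (10/19)^{18} = 1000000000000000000/19 ≈ 5.2632e+16.


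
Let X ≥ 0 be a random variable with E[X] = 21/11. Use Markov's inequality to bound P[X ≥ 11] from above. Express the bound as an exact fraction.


μ = E[X] = 21/11, a = 11.
Markov: P[X ≥ 11] ≤ μ/a = (21/11)/11 = 21/121.
Numerically: ≈ 0.17355.
(Since a = 11 > μ = 1.90909, the bound 21/121 is < 1 and informative.)

P[X ≥ 11] ≤ 21/121 ≈ 0.17355.


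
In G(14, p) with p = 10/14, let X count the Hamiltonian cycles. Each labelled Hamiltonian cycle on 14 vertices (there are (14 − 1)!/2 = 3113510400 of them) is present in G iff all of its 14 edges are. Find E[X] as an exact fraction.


K_14 has (14 − 1)!/2 = 3113510400 labelled Hamiltonian cycles.
For each such Hamiltonian cycle H, let X_H = 1 if all 14 edges of H are present in G. Then P[X_H = 1] = p^{14} = (5/7)^{14} = 6103515625/678223072849.
By linearity of expectation: E[X] = Σ_H E[X_H] = 3113510400 · p^{14} = 3113510400 · 6103515625/678223072849 = 2714765625000000000/96889010407.
Numerically: E[X] ≈ 2.802e+07.

E[X] = 3113510400 · (5/7)^{14} = 2714765625000000000/96889010407 ≈ 2.802e+07.


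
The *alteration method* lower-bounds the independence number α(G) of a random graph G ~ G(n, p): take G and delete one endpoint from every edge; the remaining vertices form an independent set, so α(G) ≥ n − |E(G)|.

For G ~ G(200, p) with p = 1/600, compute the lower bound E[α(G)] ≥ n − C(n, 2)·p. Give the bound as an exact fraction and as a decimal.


E[|E(G)|] = C(200, 2)·p = 19900 · (1/600) = 199/6.
E[α(G)] ≥ n − E[|E(G)|] = 200 − 199/6 = 1001/6.
Numerically: ≈ 166.83333.
(This is only a lower bound; the true E[α(G)] may be larger.)

E[α(G)] ≥ 1001/6 ≈ 166.83333.


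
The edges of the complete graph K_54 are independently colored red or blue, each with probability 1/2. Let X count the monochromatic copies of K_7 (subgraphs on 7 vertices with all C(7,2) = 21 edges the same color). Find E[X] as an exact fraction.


Let X = Σ_S X_S over the C(54, 7) = 177100560 subsets S of size 7, where X_S = 1 if the K_7 on S is monochromatic.
For a fixed S, the K_7 on S has C(7, 2) = 21 edges. P[all 21 edges red] = (1/2)^21, and likewise for blue, so P[monochromatic] = 2·(1/2)^21 = 2^{1 − 21} = 1/1048576.
By linearity: E[X] = C(54, 7) · 2^{1 − 21} = 177100560 · 1/1048576 = 11068785/65536.
Numerically: E[X] ≈ 168.896.

E[X] = C(54,7)·2^(1−C(7,2)) = 11068785/65536 ≈ 168.896.


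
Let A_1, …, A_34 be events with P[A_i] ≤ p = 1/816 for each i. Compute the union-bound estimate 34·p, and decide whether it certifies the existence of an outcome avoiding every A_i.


Union bound: P[∪_{i=1}^{34} A_i] ≤ Σ_i P[A_i] ≤ 34·p = 34·(1/816) = 1/24.
Numerically: 1/24 ≈ 0.041667.
Is 1/24 < 1? YES.
Since P[∪ A_i] ≤ 1/24 < 1, the complement has P[∩ A_i^c] ≥ 1 − 1/24 = 23/24 > 0, so some outcome avoids every A_i.

34·p = 1/24 ≈ 0.041667; existence CERTIFIED by the union bound.


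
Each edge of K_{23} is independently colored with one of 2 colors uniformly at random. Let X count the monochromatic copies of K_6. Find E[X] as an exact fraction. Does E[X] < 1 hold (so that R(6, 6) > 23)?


E[X] = C(23, 6) · 2^{1 − 15} = 100947 · 2^{−14} = 100947/16384.
As a reduced fraction: E[X] = 100947/16384 ≈ 6.1613159.
Is E[X] < 1? NO.
Since E[X] ≥ 1, the first-moment bound is inconclusive at n = 23; it does NOT by itself certify R(6, 6) > 23.

E[X] = 100947/16384 ≈ 6.1613159; E[X] ≥ 1; first-moment method inconclusive here.


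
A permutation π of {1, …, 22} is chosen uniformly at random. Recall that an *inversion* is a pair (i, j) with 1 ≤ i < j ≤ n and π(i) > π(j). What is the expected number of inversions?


Write X = Σ X_I over the C(22, 2) = 231 pairs i < j, with X_I the indicator of one inversion.
There are 231 indicators.
For each fixed pair i < j, the values π(i) and π(j) are two distinct elements of {1, …, 22} in uniformly random order; by symmetry P[π(i) > π(j)] = 1/2.
By linearity: E[X] = 231 · (1/2) = C(22, 2) · (1/2) = 231/2 = 231/2 ≈ 115.500.

E[X] = 231/2 = 115.500.


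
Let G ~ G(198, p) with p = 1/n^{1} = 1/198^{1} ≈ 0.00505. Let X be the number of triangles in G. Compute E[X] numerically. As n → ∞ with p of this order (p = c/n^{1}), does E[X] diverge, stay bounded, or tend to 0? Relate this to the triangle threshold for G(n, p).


Number of potential triangles: C(198, 3) = 1274196.
Each occurs with probability p³ ≈ (0.00505)³ ≈ 1.28826e-07.
By linearity: E[X] = C(198, 3)·p³ ≈ 1274196 · 1.28826e-07 ≈ 0.164.
Here α = 1, so p = 1/n is exactly at the triangle threshold p ~ 1/n. Asymptotically E[X] → c³/6 = 1³/6 = 1/6 ≈ 0.167, a bounded constant. In this regime the triangle count is asymptotically Poisson(c³/6).

E[X] ≈ 0.164; in regime p = Θ(1/n^{1}) E[X] stays bounded (at the triangle threshold p ~ 1/n).


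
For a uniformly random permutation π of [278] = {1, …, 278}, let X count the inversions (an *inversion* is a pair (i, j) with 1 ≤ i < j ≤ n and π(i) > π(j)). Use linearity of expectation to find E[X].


Write X = Σ X_I over the C(278, 2) = 38503 pairs i < j, with X_I the indicator of one inversion.
There are 38503 indicators.
For each fixed pair i < j, the values π(i) and π(j) are two distinct elements of {1, …, 278} in uniformly random order; by symmetry P[π(i) > π(j)] = 1/2.
By linearity: E[X] = 38503 · (1/2) = C(278, 2) · (1/2) = 38503/2 = 38503/2 ≈ 19251.500000.

E[X] = 38503/2 = 19251.500000.


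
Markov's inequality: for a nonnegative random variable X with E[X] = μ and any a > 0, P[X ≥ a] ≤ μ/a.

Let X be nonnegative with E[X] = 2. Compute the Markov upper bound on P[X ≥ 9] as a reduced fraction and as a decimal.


μ = E[X] = 2, a = 9.
Markov: P[X ≥ 9] ≤ μ/a = (2)/9 = 2/9.
Numerically: ≈ 0.222222.
(Since a = 9 > μ = 2.000000, the bound 2/9 is < 1 and informative.)

P[X ≥ 9] ≤ 2/9 ≈ 0.222222.


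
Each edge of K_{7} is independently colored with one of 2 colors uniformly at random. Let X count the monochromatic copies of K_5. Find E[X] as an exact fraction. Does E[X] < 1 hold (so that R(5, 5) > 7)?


E[X] = C(7, 5) · 2^{1 − 10} = 21 · 2^{−9} = 21/512.
As a reduced fraction: E[X] = 21/512 ≈ 0.041.
Is E[X] < 1? YES.
Since E[X] < 1, there exists a 2-coloring of K_{7} with no monochromatic K_5; hence R(5, 5) > 7.

E[X] = 21/512 ≈ 0.041; E[X] < 1, so R(5, 5) > 7.


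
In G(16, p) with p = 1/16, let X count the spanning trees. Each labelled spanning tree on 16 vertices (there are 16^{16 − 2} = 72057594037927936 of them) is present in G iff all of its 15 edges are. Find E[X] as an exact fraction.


K_16 has 16^{16 − 2} = 72057594037927936 labelled spanning trees.
For each such spanning tree H, let X_H = 1 if all 15 edges of H are present in G. Then P[X_H = 1] = p^{15} = (1/16)^{15} = 1/1152921504606846976.
By linearity: E[X] = Σ_H E[X_H] = 72057594037927936 · p^{15} = 72057594037927936 · 1/1152921504606846976 = 1/16.
Numerically: E[X] ≈ 0.0625.

E[X] = 72057594037927936 · (1/16)^{15} = 1/16 ≈ 0.0625.


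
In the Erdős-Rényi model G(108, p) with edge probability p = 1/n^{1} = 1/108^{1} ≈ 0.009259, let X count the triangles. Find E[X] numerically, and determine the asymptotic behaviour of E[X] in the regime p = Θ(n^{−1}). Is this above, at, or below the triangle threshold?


Number of potential triangles: C(108, 3) = 204156.
Each occurs with probability p³ ≈ (0.009259)³ ≈ 7.938322e-07.
By linearity: E[X] = C(108, 3)·p³ ≈ 204156 · 7.938322e-07 ≈ 0.1621.
Here α = 1, so p = 1/n is exactly at the triangle threshold p ~ 1/n. Asymptotically E[X] → c³/6 = 1³/6 = 1/6 ≈ 0.1667, a bounded constant. In this regime the triangle count is asymptotically Poisson(c³/6).

E[X] ≈ 0.1621; in regime p = Θ(1/n^{1}) E[X] stays bounded (at the triangle threshold p ~ 1/n).


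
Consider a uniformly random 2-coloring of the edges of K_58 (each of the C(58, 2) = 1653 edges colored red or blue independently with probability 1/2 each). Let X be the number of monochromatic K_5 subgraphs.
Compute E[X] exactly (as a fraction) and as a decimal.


Let X = Σ_S X_S over the C(58, 5) = 4582116 subsets S of size 5, where X_S = 1 if the K_5 on S is monochromatic.
For a fixed S, the K_5 on S has C(5, 2) = 10 edges. P[all 10 edges red] = (1/2)^10, and likewise for blue, so P[monochromatic] = 2·(1/2)^10 = 2^{1 − 10} = 1/512.
By linearity: E[X] = C(58, 5) · 2^{1 − 10} = 4582116 · 1/512 = 1145529/128.
Numerically: E[X] ≈ 8949.4453.

E[X] = C(58,5)·2^(1−C(5,2)) = 1145529/128 ≈ 8949.4453.


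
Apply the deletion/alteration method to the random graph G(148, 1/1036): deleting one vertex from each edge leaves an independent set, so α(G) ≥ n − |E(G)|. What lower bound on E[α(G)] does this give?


E[|E(G)|] = C(148, 2)·p = 10878 · (1/1036) = 21/2.
E[α(G)] ≥ n − E[|E(G)|] = 148 − 21/2 = 275/2.
Numerically: ≈ 137.50000.
(This is only a lower bound; the true E[α(G)] may be larger.)

E[α(G)] ≥ 275/2 ≈ 137.50000.


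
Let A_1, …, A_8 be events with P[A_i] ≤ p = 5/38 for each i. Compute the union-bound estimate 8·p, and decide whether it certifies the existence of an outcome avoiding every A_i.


Union bound: P[∪_{i=1}^{8} A_i] ≤ Σ_i P[A_i] ≤ 8·p = 8·(5/38) = 20/19.
Numerically: 20/19 ≈ 1.052632.
Is 20/19 < 1? NO.
Since the bound 20/19 is ≥ 1, the union bound is uninformative here; it does NOT by itself certify existence.

8·p = 20/19 ≈ 1.052632; existence NOT certified by the union bound.


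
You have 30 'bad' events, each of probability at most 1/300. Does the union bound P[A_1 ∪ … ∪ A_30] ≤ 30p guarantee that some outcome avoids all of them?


Union bound: P[∪_{i=1}^{30} A_i] ≤ Σ_i P[A_i] ≤ 30·p = 30·(1/300) = 1/10.
Numerically: 1/10 ≈ 0.1000000.
Is 1/10 < 1? YES.
Since P[∪ A_i] ≤ 1/10 < 1, the complement has P[∩ A_i^c] ≥ 1 − 1/10 = 9/10 > 0, so some outcome avoids every A_i.

30·p = 1/10 ≈ 0.1000000; existence CERTIFIED by the union bound.


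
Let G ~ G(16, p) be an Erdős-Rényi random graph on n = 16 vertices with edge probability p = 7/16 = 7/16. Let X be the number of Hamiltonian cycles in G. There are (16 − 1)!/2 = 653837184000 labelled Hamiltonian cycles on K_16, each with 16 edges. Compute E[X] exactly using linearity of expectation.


K_16 has (16 − 1)!/2 = 653837184000 labelled Hamiltonian cycles.
For each such Hamiltonian cycle H, let X_H = 1 if all 16 edges of H are present in G. Then P[X_H = 1] = p^{16} = (7/16)^{16} = 33232930569601/18446744073709551616.
Summing the indicators: E[X] = Σ_H E[X_H] = 653837184000 · p^{16} = 653837184000 · 33232930569601/18446744073709551616 = 21219654042671322112875/18014398509481984.
Numerically: E[X] ≈ 1.178e+06.

E[X] = 653837184000 · (7/16)^{16} = 21219654042671322112875/18014398509481984 ≈ 1.178e+06.


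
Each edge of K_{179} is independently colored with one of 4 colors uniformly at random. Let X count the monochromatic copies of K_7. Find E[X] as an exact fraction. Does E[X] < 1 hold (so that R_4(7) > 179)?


E[X] = C(179, 7) · 4^{1 − 21} = 1037437234460 · 4^{−20} = 1037437234460/1099511627776.
As a reduced fraction: E[X] = 259359308615/274877906944 ≈ 0.9435.
Is E[X] < 1? YES.
Since E[X] < 1, there exists a 4-coloring of K_{179} with no monochromatic K_7; hence R_4(7) > 179.

E[X] = 259359308615/274877906944 ≈ 0.9435; E[X] < 1, so R_4(7) > 179.


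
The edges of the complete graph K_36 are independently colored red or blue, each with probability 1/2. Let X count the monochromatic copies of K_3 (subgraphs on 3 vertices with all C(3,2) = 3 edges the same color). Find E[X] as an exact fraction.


Let X = Σ_S X_S over the C(36, 3) = 7140 subsets S of size 3, where X_S = 1 if the K_3 on S is monochromatic.
For a fixed S, the K_3 on S has C(3, 2) = 3 edges. P[all 3 edges red] = (1/2)^3, and likewise for blue, so P[monochromatic] = 2·(1/2)^3 = 2^{1 − 3} = 1/4.
By linearity: E[X] = C(36, 3) · 2^{1 − 3} = 7140 · 1/4 = 1785.
Numerically: E[X] ≈ 1785.0000.

E[X] = C(36,3)·2^(1−C(3,2)) = 1785 ≈ 1785.0000.


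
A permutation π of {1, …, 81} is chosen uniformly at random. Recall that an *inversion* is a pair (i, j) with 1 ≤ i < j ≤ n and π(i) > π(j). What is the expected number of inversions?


Write X = Σ X_I over the C(81, 2) = 3240 pairs i < j, with X_I the indicator of one inversion.
There are 3240 indicators.
For each fixed pair i < j, the values π(i) and π(j) are two distinct elements of {1, …, 81} in uniformly random order; by symmetry P[π(i) > π(j)] = 1/2.
By linearity: E[X] = 3240 · (1/2) = C(81, 2) · (1/2) = 3240/2 = 1620 ≈ 1620.0000.

E[X] = 1620 = 1620.0000.


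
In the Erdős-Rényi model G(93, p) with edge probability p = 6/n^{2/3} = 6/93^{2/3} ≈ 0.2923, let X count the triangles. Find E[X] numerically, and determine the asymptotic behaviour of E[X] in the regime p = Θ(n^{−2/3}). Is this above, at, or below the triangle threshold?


Number of potential triangles: C(93, 3) = 129766.
Each occurs with probability p³ ≈ (0.2923)³ ≈ 2.497399e-02.
By linearity: E[X] = C(93, 3)·p³ ≈ 129766 · 2.497399e-02 ≈ 3240.7742.
Since α = 2/3 < 1, p = c/n^{2/3} ≫ 1/n is above the triangle threshold p ~ 1/n. Asymptotically E[X] ~ (c³/6)·n^{3(1−α)} = (6³/6)·n^{1} → ∞; triangles are abundant w.h.p.

E[X] ≈ 3240.7742; in regime p = Θ(1/n^{2/3}) E[X] diverges (above the triangle threshold p ~ 1/n).


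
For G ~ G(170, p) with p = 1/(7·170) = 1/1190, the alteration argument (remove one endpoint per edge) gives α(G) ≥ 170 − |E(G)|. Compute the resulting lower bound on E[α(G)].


E[|E(G)|] = C(170, 2)·p = 14365 · (1/1190) = 169/14.
E[α(G)] ≥ n − E[|E(G)|] = 170 − 169/14 = 2211/14.
Numerically: ≈ 157.92857.
(This is only a lower bound; the true E[α(G)] may be larger.)

E[α(G)] ≥ 2211/14 ≈ 157.92857.


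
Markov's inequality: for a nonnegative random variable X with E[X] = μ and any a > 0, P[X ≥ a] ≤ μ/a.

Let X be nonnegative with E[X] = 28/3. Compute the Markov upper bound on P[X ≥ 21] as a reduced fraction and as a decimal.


μ = E[X] = 28/3, a = 21.
Markov: P[X ≥ 21] ≤ μ/a = (28/3)/21 = 4/9.
Numerically: ≈ 0.44444.
(Since a = 21 > μ = 9.33333, the bound 4/9 is < 1 and informative.)

P[X ≥ 21] ≤ 4/9 ≈ 0.44444.


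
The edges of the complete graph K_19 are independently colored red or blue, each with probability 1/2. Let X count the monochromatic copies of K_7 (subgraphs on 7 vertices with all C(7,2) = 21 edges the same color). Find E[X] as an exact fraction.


Let X = Σ_S X_S over the C(19, 7) = 50388 subsets S of size 7, where X_S = 1 if the K_7 on S is monochromatic.
For a fixed S, the K_7 on S has C(7, 2) = 21 edges. P[all 21 edges red] = (1/2)^21, and likewise for blue, so P[monochromatic] = 2·(1/2)^21 = 2^{1 − 21} = 1/1048576.
By linearity of expectation: E[X] = C(19, 7) · 2^{1 − 21} = 50388 · 1/1048576 = 12597/262144.
Numerically: E[X] ≈ 0.04805.

E[X] = C(19,7)·2^(1−C(7,2)) = 12597/262144 ≈ 0.04805.


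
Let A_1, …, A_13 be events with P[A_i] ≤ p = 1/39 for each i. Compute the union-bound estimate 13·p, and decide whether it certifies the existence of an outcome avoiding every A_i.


Union bound: P[∪_{i=1}^{13} A_i] ≤ Σ_i P[A_i] ≤ 13·p = 13·(1/39) = 1/3.
Numerically: 1/3 ≈ 0.33333.
Is 1/3 < 1? YES.
Since P[∪ A_i] ≤ 1/3 < 1, the complement has P[∩ A_i^c] ≥ 1 − 1/3 = 2/3 > 0, so some outcome avoids every A_i.

13·p = 1/3 ≈ 0.33333; existence CERTIFIED by the union bound.


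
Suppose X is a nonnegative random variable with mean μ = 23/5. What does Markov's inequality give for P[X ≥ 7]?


μ = E[X] = 23/5, a = 7.
Markov: P[X ≥ 7] ≤ μ/a = (23/5)/7 = 23/35.
Numerically: ≈ 0.657.
(Since a = 7 > μ = 4.600, the bound 23/35 is < 1 and informative.)

P[X ≥ 7] ≤ 23/35 ≈ 0.657.


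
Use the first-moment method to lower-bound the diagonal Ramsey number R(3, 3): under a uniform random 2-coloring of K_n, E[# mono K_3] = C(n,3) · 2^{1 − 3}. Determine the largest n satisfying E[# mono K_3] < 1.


We need C(n, 3) · 2^{1 − 3} < 1, i.e. C(n, 3) < 2^{3 − 1} = 4.
Check values of n near the boundary:
  n = 3: C(3, 3) = 1; 1 < 4? YES
  n = 4: C(4, 3) = 4; 4 < 4? NO
  n = 5: C(5, 3) = 10; 10 < 4? NO
  n = 6: C(6, 3) = 20; 20 < 4? NO
The largest n with C(n, 3) < 4 is n = 3 (where E[X] = 1/4 ≈ 0.2500). Hence R(3, 3) > 3, i.e. R(3, 3) ≥ 4.

Largest n = 3; hence R(3, 3) > 3.


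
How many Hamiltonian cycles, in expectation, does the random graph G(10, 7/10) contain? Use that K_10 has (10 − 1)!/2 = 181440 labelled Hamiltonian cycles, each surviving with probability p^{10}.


K_10 has (10 − 1)!/2 = 181440 labelled Hamiltonian cycles.
For each such Hamiltonian cycle H, let X_H = 1 if all 10 edges of H are present in G. Then P[X_H = 1] = p^{10} = (7/10)^{10} = 282475249/10000000000.
By linearity: E[X] = Σ_H E[X_H] = 181440 · p^{10} = 181440 · 282475249/10000000000 = 160163466183/31250000.
Numerically: E[X] ≈ 5125.

E[X] = 181440 · (7/10)^{10} = 160163466183/31250000 ≈ 5125.


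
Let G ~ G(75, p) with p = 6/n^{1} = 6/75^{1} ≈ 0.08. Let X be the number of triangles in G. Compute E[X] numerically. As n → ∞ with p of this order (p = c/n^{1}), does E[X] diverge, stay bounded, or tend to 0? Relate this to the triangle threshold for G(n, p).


Number of potential triangles: C(75, 3) = 67525.
Each occurs with probability p³ ≈ (0.08)³ ≈ 5.1200000e-04.
By linearity: E[X] = C(75, 3)·p³ ≈ 67525 · 5.1200000e-04 ≈ 34.57280.
Here α = 1, so p = 6/n is exactly at the triangle threshold p ~ 1/n. Asymptotically E[X] → c³/6 = 6³/6 = 36 ≈ 36.00000, a bounded constant. In this regime the triangle count is asymptotically Poisson(c³/6).

E[X] ≈ 34.57280; in regime p = Θ(1/n^{1}) E[X] stays bounded (at the triangle threshold p ~ 1/n).


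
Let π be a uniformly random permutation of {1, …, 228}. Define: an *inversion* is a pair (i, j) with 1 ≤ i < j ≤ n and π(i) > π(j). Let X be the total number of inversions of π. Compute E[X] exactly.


Write X = Σ X_I over the C(228, 2) = 25878 pairs i < j, with X_I the indicator of one inversion.
There are 25878 indicators.
For each fixed pair i < j, the values π(i) and π(j) are two distinct elements of {1, …, 228} in uniformly random order; by symmetry P[π(i) > π(j)] = 1/2.
By linearity: E[X] = 25878 · (1/2) = C(228, 2) · (1/2) = 25878/2 = 12939 ≈ 12939.000000.

E[X] = 12939 = 12939.000000.


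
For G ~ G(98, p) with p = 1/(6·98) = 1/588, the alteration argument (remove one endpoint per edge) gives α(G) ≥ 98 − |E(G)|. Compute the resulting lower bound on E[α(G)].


E[|E(G)|] = C(98, 2)·p = 4753 · (1/588) = 97/12.
E[α(G)] ≥ n − E[|E(G)|] = 98 − 97/12 = 1079/12.
Numerically: ≈ 89.9167.
(This is only a lower bound; the true E[α(G)] may be larger.)

E[α(G)] ≥ 1079/12 ≈ 89.9167.


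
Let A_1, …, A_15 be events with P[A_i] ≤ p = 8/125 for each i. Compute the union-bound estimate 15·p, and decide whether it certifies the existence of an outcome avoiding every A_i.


Union bound: P[∪_{i=1}^{15} A_i] ≤ Σ_i P[A_i] ≤ 15·p = 15·(8/125) = 24/25.
Numerically: 24/25 ≈ 0.960000.
Is 24/25 < 1? YES.
Since P[∪ A_i] ≤ 24/25 < 1, the complement has P[∩ A_i^c] ≥ 1 − 24/25 = 1/25 > 0, so some outcome avoids every A_i.

15·p = 24/25 ≈ 0.960000; existence CERTIFIED by the union bound.


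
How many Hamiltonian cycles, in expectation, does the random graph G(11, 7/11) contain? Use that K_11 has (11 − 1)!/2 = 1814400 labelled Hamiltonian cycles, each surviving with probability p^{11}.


K_11 has (11 − 1)!/2 = 1814400 labelled Hamiltonian cycles.
For each such Hamiltonian cycle H, let X_H = 1 if all 11 edges of H are present in G. Then P[X_H = 1] = p^{11} = (7/11)^{11} = 1977326743/285311670611.
By linearity of expectation: E[X] = Σ_H E[X_H] = 1814400 · p^{11} = 1814400 · 1977326743/285311670611 = 3587661642499200/285311670611.
Numerically: E[X] ≈ 1.26e+04.

E[X] = 1814400 · (7/11)^{11} = 3587661642499200/285311670611 ≈ 1.26e+04.


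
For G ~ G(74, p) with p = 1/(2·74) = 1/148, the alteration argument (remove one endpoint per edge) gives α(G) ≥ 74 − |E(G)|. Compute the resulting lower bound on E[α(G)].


E[|E(G)|] = C(74, 2)·p = 2701 · (1/148) = 73/4.
E[α(G)] ≥ n − E[|E(G)|] = 74 − 73/4 = 223/4.
Numerically: ≈ 55.750000.
(This is only a lower bound; the true E[α(G)] may be larger.)

E[α(G)] ≥ 223/4 ≈ 55.750000.


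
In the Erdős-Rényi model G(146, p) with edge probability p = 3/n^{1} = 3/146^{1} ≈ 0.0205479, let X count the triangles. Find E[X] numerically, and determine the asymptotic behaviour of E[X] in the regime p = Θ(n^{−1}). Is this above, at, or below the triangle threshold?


Number of potential triangles: C(146, 3) = 508080.
Each occurs with probability p³ ≈ (0.0205479)³ ≈ 8.67571340e-06.
By linearity: E[X] = C(146, 3)·p³ ≈ 508080 · 8.67571340e-06 ≈ 4.407956.
Here α = 1, so p = 3/n is exactly at the triangle threshold p ~ 1/n. Asymptotically E[X] → c³/6 = 3³/6 = 9/2 ≈ 4.500000, a bounded constant. In this regime the triangle count is asymptotically Poisson(c³/6).

E[X] ≈ 4.407956; in regime p = Θ(1/n^{1}) E[X] stays bounded (at the triangle threshold p ~ 1/n).


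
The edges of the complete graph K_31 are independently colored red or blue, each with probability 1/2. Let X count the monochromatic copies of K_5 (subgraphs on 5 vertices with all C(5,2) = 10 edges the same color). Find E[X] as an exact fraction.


Let X = Σ_S X_S over the C(31, 5) = 169911 subsets S of size 5, where X_S = 1 if the K_5 on S is monochromatic.
For a fixed S, the K_5 on S has C(5, 2) = 10 edges. P[all 10 edges red] = (1/2)^10, and likewise for blue, so P[monochromatic] = 2·(1/2)^10 = 2^{1 − 10} = 1/512.
By linearity: E[X] = C(31, 5) · 2^{1 − 10} = 169911 · 1/512 = 169911/512.
Numerically: E[X] ≈ 331.857422.

E[X] = C(31,5)·2^(1−C(5,2)) = 169911/512 ≈ 331.857422.


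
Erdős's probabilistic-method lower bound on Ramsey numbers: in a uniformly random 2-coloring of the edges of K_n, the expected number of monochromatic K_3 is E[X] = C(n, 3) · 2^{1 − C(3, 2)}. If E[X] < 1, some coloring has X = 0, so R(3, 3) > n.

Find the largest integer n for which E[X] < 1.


We need C(n, 3) · 2^{1 − 3} < 1, i.e. C(n, 3) < 2^{3 − 1} = 4.
Check values of n near the boundary:
  n = 3: C(3, 3) = 1; 1 < 4? YES
  n = 4: C(4, 3) = 4; 4 < 4? NO
  n = 5: C(5, 3) = 10; 10 < 4? NO
  n = 6: C(6, 3) = 20; 20 < 4? NO
The largest n with C(n, 3) < 4 is n = 3 (where E[X] = 1/4 ≈ 0.25000). Hence R(3, 3) > 3, i.e. R(3, 3) ≥ 4.

Largest n = 3; hence R(3, 3) > 3.


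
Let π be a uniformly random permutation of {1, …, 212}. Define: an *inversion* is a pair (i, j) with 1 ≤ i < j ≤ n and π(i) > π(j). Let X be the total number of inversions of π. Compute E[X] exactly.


Write X = Σ X_I over the C(212, 2) = 22366 pairs i < j, with X_I the indicator of one inversion.
There are 22366 indicators.
For each fixed pair i < j, the values π(i) and π(j) are two distinct elements of {1, …, 212} in uniformly random order; by symmetry P[π(i) > π(j)] = 1/2.
By linearity: E[X] = 22366 · (1/2) = C(212, 2) · (1/2) = 22366/2 = 11183 ≈ 11183.000000.

E[X] = 11183 = 11183.000000.


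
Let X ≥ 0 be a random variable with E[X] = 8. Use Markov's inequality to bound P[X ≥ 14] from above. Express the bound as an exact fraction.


μ = E[X] = 8, a = 14.
Markov: P[X ≥ 14] ≤ μ/a = (8)/14 = 4/7.
Numerically: ≈ 0.571.
(Since a = 14 > μ = 8.000, the bound 4/7 is < 1 and informative.)

P[X ≥ 14] ≤ 4/7 ≈ 0.571.


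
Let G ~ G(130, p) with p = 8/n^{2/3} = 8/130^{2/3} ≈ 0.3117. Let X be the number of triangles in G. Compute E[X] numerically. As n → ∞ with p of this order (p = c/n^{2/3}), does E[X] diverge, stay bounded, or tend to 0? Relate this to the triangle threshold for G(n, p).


Number of potential triangles: C(130, 3) = 357760.
Each occurs with probability p³ ≈ (0.3117)³ ≈ 3.029586e-02.
By linearity: E[X] = C(130, 3)·p³ ≈ 357760 · 3.029586e-02 ≈ 10838.6462.
Since α = 2/3 < 1, p = c/n^{2/3} ≫ 1/n is above the triangle threshold p ~ 1/n. Asymptotically E[X] ~ (c³/6)·n^{3(1−α)} = (8³/6)·n^{1} → ∞; triangles are abundant w.h.p.

E[X] ≈ 10838.6462; in regime p = Θ(1/n^{2/3}) E[X] diverges (above the triangle threshold p ~ 1/n).


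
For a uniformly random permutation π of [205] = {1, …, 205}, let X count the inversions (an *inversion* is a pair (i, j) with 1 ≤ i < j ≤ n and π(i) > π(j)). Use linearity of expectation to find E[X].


Write X = Σ X_I over the C(205, 2) = 20910 pairs i < j, with X_I the indicator of one inversion.
There are 20910 indicators.
For each fixed pair i < j, the values π(i) and π(j) are two distinct elements of {1, …, 205} in uniformly random order; by symmetry P[π(i) > π(j)] = 1/2.
By linearity: E[X] = 20910 · (1/2) = C(205, 2) · (1/2) = 20910/2 = 10455 ≈ 10455.000.

E[X] = 10455 = 10455.000.


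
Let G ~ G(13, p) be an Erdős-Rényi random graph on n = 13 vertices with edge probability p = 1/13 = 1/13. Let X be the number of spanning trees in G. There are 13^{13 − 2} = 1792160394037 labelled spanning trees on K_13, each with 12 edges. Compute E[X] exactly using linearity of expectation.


K_13 has 13^{13 − 2} = 1792160394037 labelled spanning trees.
For each such spanning tree H, let X_H = 1 if all 12 edges of H are present in G. Then P[X_H = 1] = p^{12} = (1/13)^{12} = 1/23298085122481.
Summing the indicators: E[X] = Σ_H E[X_H] = 1792160394037 · p^{12} = 1792160394037 · 1/23298085122481 = 1/13.
Numerically: E[X] ≈ 0.076923.

E[X] = 1792160394037 · (1/13)^{12} = 1/13 ≈ 0.076923.


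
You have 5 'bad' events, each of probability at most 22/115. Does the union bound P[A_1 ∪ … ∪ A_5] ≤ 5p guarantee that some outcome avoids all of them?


Union bound: P[∪_{i=1}^{5} A_i] ≤ Σ_i P[A_i] ≤ 5·p = 5·(22/115) = 22/23.
Numerically: 22/23 ≈ 0.956522.
Is 22/23 < 1? YES.
Since P[∪ A_i] ≤ 22/23 < 1, the complement has P[∩ A_i^c] ≥ 1 − 22/23 = 1/23 > 0, so some outcome avoids every A_i.

5·p = 22/23 ≈ 0.956522; existence CERTIFIED by the union bound.


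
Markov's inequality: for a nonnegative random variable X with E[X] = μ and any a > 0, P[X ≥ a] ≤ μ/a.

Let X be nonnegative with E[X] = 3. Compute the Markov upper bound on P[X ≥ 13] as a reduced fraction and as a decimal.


μ = E[X] = 3, a = 13.
Markov: P[X ≥ 13] ≤ μ/a = (3)/13 = 3/13.
Numerically: ≈ 0.23077.
(Since a = 13 > μ = 3.00000, the bound 3/13 is < 1 and informative.)

P[X ≥ 13] ≤ 3/13 ≈ 0.23077.


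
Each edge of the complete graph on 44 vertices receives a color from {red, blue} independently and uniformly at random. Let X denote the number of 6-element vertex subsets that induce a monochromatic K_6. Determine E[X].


Let X = Σ_S X_S over the C(44, 6) = 7059052 subsets S of size 6, where X_S = 1 if the K_6 on S is monochromatic.
For a fixed S, the K_6 on S has C(6, 2) = 15 edges. P[all 15 edges red] = (1/2)^15, and likewise for blue, so P[monochromatic] = 2·(1/2)^15 = 2^{1 − 15} = 1/16384.
Summing: E[X] = C(44, 6) · 2^{1 − 15} = 7059052 · 1/16384 = 1764763/4096.
Numerically: E[X] ≈ 430.850.

E[X] = C(44,6)·2^(1−C(6,2)) = 1764763/4096 ≈ 430.850.


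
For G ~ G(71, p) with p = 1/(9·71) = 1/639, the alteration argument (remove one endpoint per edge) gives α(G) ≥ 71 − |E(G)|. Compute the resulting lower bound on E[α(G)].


E[|E(G)|] = C(71, 2)·p = 2485 · (1/639) = 35/9.
E[α(G)] ≥ n − E[|E(G)|] = 71 − 35/9 = 604/9.
Numerically: ≈ 67.1111.
(This is only a lower bound; the true E[α(G)] may be larger.)

E[α(G)] ≥ 604/9 ≈ 67.1111.


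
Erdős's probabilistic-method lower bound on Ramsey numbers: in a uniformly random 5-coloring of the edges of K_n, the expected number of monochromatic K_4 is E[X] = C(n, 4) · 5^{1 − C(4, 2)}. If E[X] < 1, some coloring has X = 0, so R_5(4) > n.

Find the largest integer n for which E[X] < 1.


We need C(n, 4) · 5^{1 − 6} < 1, i.e. C(n, 4) < 5^{6 − 1} = 3125.
Check values of n near the boundary:
  n = 15: C(15, 4) = 1365; 1365 < 3125? YES
  n = 16: C(16, 4) = 1820; 1820 < 3125? YES
  n = 17: C(17, 4) = 2380; 2380 < 3125? YES
  n = 18: C(18, 4) = 3060; 3060 < 3125? YES
  n = 19: C(19, 4) = 3876; 3876 < 3125? NO
  n = 20: C(20, 4) = 4845; 4845 < 3125? NO
The largest n with C(n, 4) < 3125 is n = 18 (where E[X] = 612/625 ≈ 0.979200). Hence R_5(4) > 18, i.e. R_5(4) ≥ 19.

Largest n = 18; hence R_5(4) > 18.


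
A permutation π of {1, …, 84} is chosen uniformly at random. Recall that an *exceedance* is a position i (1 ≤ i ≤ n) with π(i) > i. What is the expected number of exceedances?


Write X = Σ_{i=1}^{84} X_i, where X_i = 1_{π(i) > i}.
For each fixed i, π(i) is uniform over {1, …, 84} (marginal of a uniform permutation), so P[π(i) > i] = (n − i)/n. Summing: Σ_{i=1}^{84} (n − i)/n = (0 + 1 + … + 83)/84 = 84(84 − 1)/(2·84) = (84 − 1)/2.
Hence E[X] = Σ_{i=1}^{84} (84 − i)/84 = 83/2 ≈ 41.5000.

E[X] = 83/2 = 41.5000.


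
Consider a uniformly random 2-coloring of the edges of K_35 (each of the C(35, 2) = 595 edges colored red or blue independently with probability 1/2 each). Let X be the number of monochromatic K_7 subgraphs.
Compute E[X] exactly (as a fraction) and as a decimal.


Let X = Σ_S X_S over the C(35, 7) = 6724520 subsets S of size 7, where X_S = 1 if the K_7 on S is monochromatic.
For a fixed S, the K_7 on S has C(7, 2) = 21 edges. P[all 21 edges red] = (1/2)^21, and likewise for blue, so P[monochromatic] = 2·(1/2)^21 = 2^{1 − 21} = 1/1048576.
By linearity of expectation: E[X] = C(35, 7) · 2^{1 − 21} = 6724520 · 1/1048576 = 840565/131072.
Numerically: E[X] ≈ 6.4130.

E[X] = C(35,7)·2^(1−C(7,2)) = 840565/131072 ≈ 6.4130.


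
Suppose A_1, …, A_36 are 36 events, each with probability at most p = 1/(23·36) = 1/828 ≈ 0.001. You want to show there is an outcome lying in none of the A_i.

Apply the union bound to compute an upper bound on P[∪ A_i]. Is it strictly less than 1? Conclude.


Union bound: P[∪_{i=1}^{36} A_i] ≤ Σ_i P[A_i] ≤ 36·p = 36·(1/828) = 1/23.
Numerically: 1/23 ≈ 0.043.
Is 1/23 < 1? YES.
Since P[∪ A_i] ≤ 1/23 < 1, the complement has P[∩ A_i^c] ≥ 1 − 1/23 = 22/23 > 0, so some outcome avoids every A_i.

36·p = 1/23 ≈ 0.043; existence CERTIFIED by the union bound.


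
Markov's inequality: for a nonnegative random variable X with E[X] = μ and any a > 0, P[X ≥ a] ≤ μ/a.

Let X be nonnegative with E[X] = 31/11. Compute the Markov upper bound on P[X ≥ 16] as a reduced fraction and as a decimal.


μ = E[X] = 31/11, a = 16.
Markov: P[X ≥ 16] ≤ μ/a = (31/11)/16 = 31/176.
Numerically: ≈ 0.176.
(Since a = 16 > μ = 2.818, the bound 31/176 is < 1 and informative.)

P[X ≥ 16] ≤ 31/176 ≈ 0.176.


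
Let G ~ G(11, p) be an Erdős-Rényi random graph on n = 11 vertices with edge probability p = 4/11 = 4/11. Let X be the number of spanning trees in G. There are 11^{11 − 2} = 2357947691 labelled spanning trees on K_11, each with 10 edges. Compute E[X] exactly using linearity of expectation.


K_11 has 11^{11 − 2} = 2357947691 labelled spanning trees.
For each such spanning tree H, let X_H = 1 if all 10 edges of H are present in G. Then P[X_H = 1] = p^{10} = (4/11)^{10} = 1048576/25937424601.
Summing the indicators: E[X] = Σ_H E[X_H] = 2357947691 · p^{10} = 2357947691 · 1048576/25937424601 = 1048576/11.
Numerically: E[X] ≈ 95325.

E[X] = 2357947691 · (4/11)^{10} = 1048576/11 ≈ 95325.


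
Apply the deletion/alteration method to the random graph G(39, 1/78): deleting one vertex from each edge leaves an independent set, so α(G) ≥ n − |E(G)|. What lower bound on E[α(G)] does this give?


E[|E(G)|] = C(39, 2)·p = 741 · (1/78) = 19/2.
E[α(G)] ≥ n − E[|E(G)|] = 39 − 19/2 = 59/2.
Numerically: ≈ 29.500.
(This is only a lower bound; the true E[α(G)] may be larger.)

E[α(G)] ≥ 59/2 ≈ 29.500.


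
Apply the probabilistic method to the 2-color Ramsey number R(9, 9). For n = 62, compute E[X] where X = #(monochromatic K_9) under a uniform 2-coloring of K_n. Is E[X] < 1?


E[X] = C(62, 9) · 2^{1 − 36} = 20286591270 · 2^{−35} = 20286591270/34359738368.
As a reduced fraction: E[X] = 10143295635/17179869184 ≈ 0.5904.
Is E[X] < 1? YES.
Since E[X] < 1, there exists a 2-coloring of K_{62} with no monochromatic K_9; hence R(9, 9) > 62.

E[X] = 10143295635/17179869184 ≈ 0.5904; E[X] < 1, so R(9, 9) > 62.


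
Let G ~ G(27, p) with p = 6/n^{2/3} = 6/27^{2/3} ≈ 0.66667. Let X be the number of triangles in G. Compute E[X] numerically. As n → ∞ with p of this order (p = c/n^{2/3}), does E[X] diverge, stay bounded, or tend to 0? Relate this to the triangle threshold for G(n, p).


Number of potential triangles: C(27, 3) = 2925.
Each occurs with probability p³ ≈ (0.66667)³ ≈ 2.9629630e-01.
By linearity: E[X] = C(27, 3)·p³ ≈ 2925 · 2.9629630e-01 ≈ 866.66667.
Since α = 2/3 < 1, p = c/n^{2/3} ≫ 1/n is above the triangle threshold p ~ 1/n. Asymptotically E[X] ~ (c³/6)·n^{3(1−α)} = (6³/6)·n^{1} → ∞; triangles are abundant w.h.p.

E[X] ≈ 866.66667; in regime p = Θ(1/n^{2/3}) E[X] diverges (above the triangle threshold p ~ 1/n).


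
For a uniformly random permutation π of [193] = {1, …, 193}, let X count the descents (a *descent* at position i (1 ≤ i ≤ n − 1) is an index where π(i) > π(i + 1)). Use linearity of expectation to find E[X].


Write X = Σ X_I over i = 1, …, 192, with X_I the indicator of one descent.
There are 192 indicators.
For each fixed i, the pair (π(i), π(i+1)) is a uniformly random ordered pair of distinct values from {1, …, 193}; by symmetry P[π(i) > π(i+1)] = 1/2.
By linearity: E[X] = 192 · (1/2) = (193 − 1) · (1/2) = 96 ≈ 96.00000.

E[X] = 96 = 96.00000.
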